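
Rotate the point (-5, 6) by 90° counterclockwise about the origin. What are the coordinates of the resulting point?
(-6, -5)

Rotation matrix R(θ) = [[cos θ, -sin θ], [sin θ, cos θ]]; for θ = 90°:
R = [[0, -1], [1, 0]]
Result: R × [-5, 6]ᵀ = [0·-5 + (-1)·6, 1·-5 + (0)·6]ᵀ = (-6, -5)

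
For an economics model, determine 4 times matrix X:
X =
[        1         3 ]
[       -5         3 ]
4X =
[        4        12 ]
[      -20        12 ]

Scalar multiplication is elementwise: (4X)[i][j] = 4 * X[i][j].
  (4X)[0][0] = 4 * (1) = 4
  (4X)[0][1] = 4 * (3) = 12
  (4X)[1][0] = 4 * (-5) = -20
  (4X)[1][1] = 4 * (3) = 12
4X =
[        4        12 ]
[      -20        12 ]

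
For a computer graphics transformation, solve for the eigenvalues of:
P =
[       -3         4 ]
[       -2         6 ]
λ = -2, 5

Solve det(P - λI) = 0. For a 2×2 matrix the characteristic equation is λ² - (trace)λ + det = 0.
trace(P) = a + d = -3 + 6 = 3.
det(P) = a*d - b*c = (-3)*(6) - (4)*(-2) = -18 + 8 = -10.
Characteristic equation: λ² - (3)λ + (-10) = 0.
Discriminant = (3)² - 4*(-10) = 9 + 40 = 49.
λ = (3 ± √49) / 2 = (3 ± 7) / 2 = -2, 5.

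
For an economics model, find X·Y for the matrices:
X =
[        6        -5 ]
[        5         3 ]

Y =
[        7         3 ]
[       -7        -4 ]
XY =
[       77        38 ]
[       14         3 ]

Matrix multiplication: (XY)[i][j] = sum over k of X[i][k] * Y[k][j].
  (XY)[0][0] = (6)*(7) + (-5)*(-7) = 77
  (XY)[0][1] = (6)*(3) + (-5)*(-4) = 38
  (XY)[1][0] = (5)*(7) + (3)*(-7) = 14
  (XY)[1][1] = (5)*(3) + (3)*(-4) = 3
XY =
[       77        38 ]
[       14         3 ]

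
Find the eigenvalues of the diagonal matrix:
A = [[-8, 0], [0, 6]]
λ₁ = -8, λ₂ = 6

The characteristic polynomial of A is det(A - λI) = (-8 - λ)(6 - λ) = 0.
The roots are λ = -8 and λ = 6, so the eigenvalues are the diagonal entries.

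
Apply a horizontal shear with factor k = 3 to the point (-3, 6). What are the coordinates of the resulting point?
(15, 6)

Shear matrix for horizontal shear with factor k = 3:
[[1, 3], [0, 1]]
Result: (-3, 6) → (15, 6)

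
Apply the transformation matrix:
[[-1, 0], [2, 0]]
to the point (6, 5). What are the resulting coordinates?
(-6, 12)

Matrix multiplication:
[[-1, 0], [2, 0]] × [6, 5]ᵀ
= [-1×6 + 0×5, 2×6 + 0×5]ᵀ
= [-6.0000, 12.0000]ᵀ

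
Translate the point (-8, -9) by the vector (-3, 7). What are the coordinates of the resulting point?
(-11, -2)

Translation by (-3, 7):
x' = -8 + -3 = -11
y' = -9 + 7 = -2
Homogeneous matrix: [[1, 0, -3], [0, 1, 7], [0, 0, 1]]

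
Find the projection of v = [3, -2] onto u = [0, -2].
[0, -2]

The projection of v onto u is proj_u(v) = ((v·u) / (u·u)) · u.
v·u = (3)*(0) + (-2)*(-2) = 4.
u·u = (0)*(0) + (-2)*(-2) = 4.
coefficient = 4 / 4 = 1.
proj_u(v) = 1 · [0, -2] = [0, -2].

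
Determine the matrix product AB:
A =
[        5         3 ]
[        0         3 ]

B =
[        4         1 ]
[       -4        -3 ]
AB =
[        8        -4 ]
[      -12        -9 ]

Matrix multiplication: (AB)[i][j] = sum over k of A[i][k] * B[k][j].
  (AB)[0][0] = (5)*(4) + (3)*(-4) = 8
  (AB)[0][1] = (5)*(1) + (3)*(-3) = -4
  (AB)[1][0] = (0)*(4) + (3)*(-4) = -12
  (AB)[1][1] = (0)*(1) + (3)*(-3) = -9
AB =
[        8        -4 ]
[      -12        -9 ]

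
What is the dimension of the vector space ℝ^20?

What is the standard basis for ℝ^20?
Dimension = 20; standard basis = {e_1, e_2, e_3, …, e_20}

ℝ^20 is the space of 20-tuples of real numbers; its dimension is 20.
The standard basis consists of 20 vectors: e_1, e_2, e_3, …, e_20, where e_i is the vector with 1 in position i and 0 elsewhere.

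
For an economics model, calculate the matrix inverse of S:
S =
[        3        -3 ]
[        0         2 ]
det(S) = 6
S⁻¹ =
[      1/3       1/2 ]
[        0       1/2 ]

For a 2×2 matrix S = [[a, b], [c, d]] with det(S) ≠ 0, S⁻¹ = (1/det(S)) * [[d, -b], [-c, a]].
det(S) = (3)*(2) - (-3)*(0) = 6 - 0 = 6.
S⁻¹ = (1/6) * [[2, 3], [0, 3]].
Dividing each entry by 6 and reducing:
S⁻¹ =
[      1/3       1/2 ]
[        0       1/2 ]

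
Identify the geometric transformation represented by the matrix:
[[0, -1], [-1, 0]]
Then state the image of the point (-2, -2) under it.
reflection across the line y = -x; image of (-2, -2) is (2, 2)

This is a symmetric orthogonal matrix with determinant -1, which characterizes a reflection in ℝ².
The matrix [[0, -1], [-1, 0]] represents: reflection across the line y = -x.
Applying it to (-2, -2): [0·-2 + -1·-2, -1·-2 + 0·-2] = (2, 2).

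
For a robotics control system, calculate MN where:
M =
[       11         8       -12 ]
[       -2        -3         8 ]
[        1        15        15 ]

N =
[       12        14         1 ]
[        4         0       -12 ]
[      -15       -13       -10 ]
MN =
[      344       310        35 ]
[     -156      -132       -46 ]
[     -153      -181      -329 ]

Matrix multiplication: (MN)[i][j] = sum over k of M[i][k] * N[k][j].
  (MN)[0][0] = (11)*(12) + (8)*(4) + (-12)*(-15) = 344
  (MN)[0][1] = (11)*(14) + (8)*(0) + (-12)*(-13) = 310
  (MN)[0][2] = (11)*(1) + (8)*(-12) + (-12)*(-10) = 35
  (MN)[1][0] = (-2)*(12) + (-3)*(4) + (8)*(-15) = -156
  (MN)[1][1] = (-2)*(14) + (-3)*(0) + (8)*(-13) = -132
  (MN)[1][2] = (-2)*(1) + (-3)*(-12) + (8)*(-10) = -46
  (MN)[2][0] = (1)*(12) + (15)*(4) + (15)*(-15) = -153
  (MN)[2][1] = (1)*(14) + (15)*(0) + (15)*(-13) = -181
  (MN)[2][2] = (1)*(1) + (15)*(-12) + (15)*(-10) = -329
MN =
[      344       310        35 ]
[     -156      -132       -46 ]
[     -153      -181      -329 ]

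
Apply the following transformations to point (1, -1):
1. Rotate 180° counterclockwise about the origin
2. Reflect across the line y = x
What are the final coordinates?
(1, -1)

Step 1: Rotate 180° → (-1, 1)
Step 2: Reflect across the line y = x → (1, -1)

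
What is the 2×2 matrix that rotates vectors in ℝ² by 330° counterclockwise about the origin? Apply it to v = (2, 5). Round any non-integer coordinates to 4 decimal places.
R = [[√3/2, 1/2], [-1/2, √3/2]]; R·v = (4.2321, 3.3301)

A counterclockwise rotation by angle θ in ℝ² has matrix R(θ) = [[cos θ, -sin θ], [sin θ, cos θ]].
For θ = 330°: cos θ = √3/2, sin θ = -1/2.
R(330°) = [[√3/2, 1/2], [-1/2, √3/2]].
R·v = [√3/2·2 + (1/2)·5, -1/2·2 + √3/2·5] = (4.2321, 3.3301).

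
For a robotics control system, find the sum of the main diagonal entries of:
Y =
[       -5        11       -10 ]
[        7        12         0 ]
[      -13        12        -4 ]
tr(Y) = -5 + 12 - 4 = 3

The trace of a square matrix is the sum of its diagonal entries.
Diagonal entries of Y: Y[0][0] = -5, Y[1][1] = 12, Y[2][2] = -4.
tr(Y) = -5 + 12 - 4 = 3.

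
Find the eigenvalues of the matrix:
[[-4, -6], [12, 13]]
λ = 4 and λ = 5

Characteristic equation: det(A - λI) = 0
λ² - (trace)λ + (det) = 0
λ² - (9)λ + (20) = 0
λ² - 9λ + 20 = 0
Solving: λ = 4, 5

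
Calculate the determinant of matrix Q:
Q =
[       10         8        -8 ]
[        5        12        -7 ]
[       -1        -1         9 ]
det(Q) = 650

Expand along row 0 (cofactor expansion): det(Q) = a*(e*i - f*h) - b*(d*i - f*g) + c*(d*h - e*g), where the 3×3 is [[a, b, c], [d, e, f], [g, h, i]].
Minor M_00 = (12)*(9) - (-7)*(-1) = 108 - 7 = 101.
Minor M_01 = (5)*(9) - (-7)*(-1) = 45 - 7 = 38.
Minor M_02 = (5)*(-1) - (12)*(-1) = -5 + 12 = 7.
det(Q) = (10)*(101) - (8)*(38) + (-8)*(7) = 1010 - 304 - 56 = 650.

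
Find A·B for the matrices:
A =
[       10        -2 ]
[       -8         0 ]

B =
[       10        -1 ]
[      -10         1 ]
AB =
[      120       -12 ]
[      -80         8 ]

Matrix multiplication: (AB)[i][j] = sum over k of A[i][k] * B[k][j].
  (AB)[0][0] = (10)*(10) + (-2)*(-10) = 120
  (AB)[0][1] = (10)*(-1) + (-2)*(1) = -12
  (AB)[1][0] = (-8)*(10) + (0)*(-10) = -80
  (AB)[1][1] = (-8)*(-1) + (0)*(1) = 8
AB =
[      120       -12 ]
[      -80         8 ]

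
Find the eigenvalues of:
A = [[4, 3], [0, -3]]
λ = -3, 4

Solve det(A - λI) = 0. For a 2×2 matrix this is λ² - (trace)λ + det = 0.
trace(A) = 4 - 3 = 1.
det(A) = (4)*(-3) - (3)*(0) = -12 - 0 = -12.
Characteristic equation: λ² - (1)λ + (-12) = 0.
Discriminant: (1)² - 4*(-12) = 1 + 48 = 49.
Roots: λ = (1 ± √49) / 2 = -3, 4.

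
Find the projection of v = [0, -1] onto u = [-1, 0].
[0, 0]

The projection of v onto u is proj_u(v) = ((v·u) / (u·u)) · u.
v·u = (0)*(-1) + (-1)*(0) = 0.
u·u = (-1)*(-1) + (0)*(0) = 1.
coefficient = 0 / 1 = 0.
proj_u(v) = 0 · [-1, 0] = [0, 0].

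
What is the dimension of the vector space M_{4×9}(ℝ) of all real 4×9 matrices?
Dimension = 36

A real 4×9 matrix is determined by its 4·9 = 36 independent entries.
A standard basis is {E_ij : 1 ≤ i ≤ 4, 1 ≤ j ≤ 9}, where E_ij has a 1 in position (i, j) and 0 elsewhere — there are 36 such matrices, and they are linearly independent and span M_{4×9}(ℝ).
Therefore dim(M_{4×9}(ℝ)) = 36.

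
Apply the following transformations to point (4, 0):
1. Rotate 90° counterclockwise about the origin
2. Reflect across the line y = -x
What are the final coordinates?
(-4, 0)

Step 1: Rotate 90° → (0, 4)
Step 2: Reflect across the line y = -x → (-4, 0)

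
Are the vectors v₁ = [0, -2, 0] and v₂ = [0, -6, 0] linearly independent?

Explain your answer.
No, linearly dependent (v₂ = 3·v₁)

Check whether there is a scalar k with v₂ = k·v₁.
Comparing components, k = 3 satisfies 3·[0, -2, 0] = [0, -6, 0].
Since v₂ is a scalar multiple of v₁, the two vectors are linearly dependent.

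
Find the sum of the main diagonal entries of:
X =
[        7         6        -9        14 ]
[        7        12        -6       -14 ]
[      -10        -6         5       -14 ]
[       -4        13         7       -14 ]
tr(X) = 7 + 12 + 5 - 14 = 10

The trace of a square matrix is the sum of its diagonal entries.
Diagonal entries of X: X[0][0] = 7, X[1][1] = 12, X[2][2] = 5, X[3][3] = -14.
tr(X) = 7 + 12 + 5 - 14 = 10.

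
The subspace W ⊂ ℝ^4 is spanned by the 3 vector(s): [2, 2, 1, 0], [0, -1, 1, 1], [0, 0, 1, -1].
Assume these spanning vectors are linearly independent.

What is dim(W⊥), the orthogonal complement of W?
dim(W⊥) = 1

For any subspace W of ℝ^n, dim(W) + dim(W⊥) = n (the whole-space dimension).
Here the given 3 vectors are linearly independent, so dim(W) = 3.
Thus dim(W⊥) = n - dim(W) = 4 - 3 = 1.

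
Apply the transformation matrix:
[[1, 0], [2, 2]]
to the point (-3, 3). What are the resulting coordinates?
(-3, 0)

Matrix multiplication:
[[1, 0], [2, 2]] × [-3, 3]ᵀ
= [1×-3 + 0×3, 2×-3 + 2×3]ᵀ
= [-3.0000, 0.0000]ᵀ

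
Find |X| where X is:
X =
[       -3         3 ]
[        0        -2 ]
det(X) = 6

For a 2×2 matrix [[a, b], [c, d]], det = a*d - b*c.
det(X) = (-3)*(-2) - (3)*(0) = 6 - 0 = 6.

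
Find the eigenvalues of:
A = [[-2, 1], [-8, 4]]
λ = 0, 2

Solve det(A - λI) = 0. For a 2×2 matrix this is λ² - (trace)λ + det = 0.
trace(A) = -2 + 4 = 2.
det(A) = (-2)*(4) - (1)*(-8) = -8 + 8 = 0.
Characteristic equation: λ² - (2)λ + (0) = 0.
Discriminant: (2)² - 4*(0) = 4 - 0 = 4.
Roots: λ = (2 ± √4) / 2 = 0, 2.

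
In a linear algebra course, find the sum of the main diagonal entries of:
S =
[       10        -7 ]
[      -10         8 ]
tr(S) = 10 + 8 = 18

The trace of a square matrix is the sum of its diagonal entries.
Diagonal entries of S: S[0][0] = 10, S[1][1] = 8.
tr(S) = 10 + 8 = 18.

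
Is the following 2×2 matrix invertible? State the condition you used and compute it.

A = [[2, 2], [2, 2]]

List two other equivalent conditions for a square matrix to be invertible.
No, not invertible; det(A) = 0 (two rows are equal, so the rows are linearly dependent). Equivalent conditions (failing for this A): rank(A) < 2; Ax = 0 has non-trivial solutions; 0 is an eigenvalue; the columns are linearly dependent.

To check invertibility, compute det(A).
In this matrix, row 0 and the last row are identical, so one row is a scalar multiple of another and the rows are linearly dependent.
A matrix with linearly dependent rows has det = 0 and is not invertible.
Equivalent failed conditions:
- rank(A) < 2.
- Ax = 0 has non-trivial solutions.
- 0 is an eigenvalue.
- The columns are linearly dependent.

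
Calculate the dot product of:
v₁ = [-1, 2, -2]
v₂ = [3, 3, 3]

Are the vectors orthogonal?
-3, No

The dot product is the sum of products of corresponding components.
v₁·v₂ = (-1)*(3) + (2)*(3) + (-2)*(3) = -3 + 6 - 6 = -3.
Two vectors are orthogonal iff their dot product is 0; here the dot product is -3, so the vectors are not orthogonal.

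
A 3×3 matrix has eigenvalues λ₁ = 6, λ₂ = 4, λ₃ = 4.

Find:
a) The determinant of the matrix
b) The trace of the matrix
det = 96, trace = 14

Two standard eigenvalue identities:
- det(A) equals the product of the eigenvalues (counted with multiplicity).
- trace(A) equals the sum of the eigenvalues.
det(A) = (6)*(4)*(4) = 96.
trace(A) = 6 + 4 + 4 = 14.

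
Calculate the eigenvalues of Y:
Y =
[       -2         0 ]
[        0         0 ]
λ = -2, 0

Solve det(Y - λI) = 0. For a 2×2 matrix the characteristic equation is λ² - (trace)λ + det = 0.
trace(Y) = a + d = -2 + 0 = -2.
det(Y) = a*d - b*c = (-2)*(0) - (0)*(0) = 0 - 0 = 0.
Characteristic equation: λ² - (-2)λ + (0) = 0.
Discriminant = (-2)² - 4*(0) = 4 - 0 = 4.
λ = (-2 ± √4) / 2 = (-2 ± 2) / 2 = -2, 0.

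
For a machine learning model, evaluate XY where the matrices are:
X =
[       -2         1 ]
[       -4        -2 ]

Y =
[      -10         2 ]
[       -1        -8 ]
XY =
[       19       -12 ]
[       42         8 ]

Matrix multiplication: (XY)[i][j] = sum over k of X[i][k] * Y[k][j].
  (XY)[0][0] = (-2)*(-10) + (1)*(-1) = 19
  (XY)[0][1] = (-2)*(2) + (1)*(-8) = -12
  (XY)[1][0] = (-4)*(-10) + (-2)*(-1) = 42
  (XY)[1][1] = (-4)*(2) + (-2)*(-8) = 8
XY =
[       19       -12 ]
[       42         8 ]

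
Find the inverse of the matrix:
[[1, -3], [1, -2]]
[[-2, 3], [-1, 1]]

For [[a,b],[c,d]], inverse = (1/det)·[[d,-b],[-c,a]]
det = 1·-2 - -3·1 = 1
Inverse = (1/1)·[[-2, 3], [-1, 1]]
        = [[-2, 3], [-1, 1]]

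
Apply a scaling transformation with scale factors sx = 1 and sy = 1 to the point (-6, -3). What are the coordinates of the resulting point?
(-6, -3)

Scaling matrix:
[[1, 0], [0, 1]]
Result: (-6 × 1, -3 × 1) = (-6, -3)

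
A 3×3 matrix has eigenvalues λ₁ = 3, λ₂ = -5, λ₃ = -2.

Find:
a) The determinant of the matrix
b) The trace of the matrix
det = 30, trace = -4

Two standard eigenvalue identities:
- det(A) equals the product of the eigenvalues (counted with multiplicity).
- trace(A) equals the sum of the eigenvalues.
det(A) = (3)*(-5)*(-2) = 30.
trace(A) = 3 - 5 - 2 = -4.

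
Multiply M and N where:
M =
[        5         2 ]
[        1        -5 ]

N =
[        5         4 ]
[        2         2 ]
MN =
[       29        24 ]
[       -5        -6 ]

Matrix multiplication: (MN)[i][j] = sum over k of M[i][k] * N[k][j].
  (MN)[0][0] = (5)*(5) + (2)*(2) = 29
  (MN)[0][1] = (5)*(4) + (2)*(2) = 24
  (MN)[1][0] = (1)*(5) + (-5)*(2) = -5
  (MN)[1][1] = (1)*(4) + (-5)*(2) = -6
MN =
[       29        24 ]
[       -5        -6 ]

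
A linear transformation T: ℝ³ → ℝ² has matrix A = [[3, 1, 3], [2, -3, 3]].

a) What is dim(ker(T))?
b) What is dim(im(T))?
dim(ker) = 1, dim(im) = 2

The two rows are not scalar multiples of one another (no single k satisfies row 2 = k × row 1), so they are linearly independent.
Thus rank(A) = 2.
dim(im(T)) = rank(A) = 2.
By the rank-nullity theorem applied to T: ℝ³ → ℝ², rank(A) + nullity(A) = 3 (the domain dimension), so dim(ker(T)) = 3 - 2 = 1.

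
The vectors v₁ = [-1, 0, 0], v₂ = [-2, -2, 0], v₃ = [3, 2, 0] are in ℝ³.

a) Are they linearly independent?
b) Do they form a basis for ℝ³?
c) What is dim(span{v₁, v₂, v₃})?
Not independent, not a basis, dim(span) = 2

Check whether v₃ can be written as a linear combination of v₁ and v₂.
v₃ = (-1)·v₁ + (-1)·v₂ = [3, 2, 0], so the three vectors are linearly dependent.
Thus they do not form a basis for ℝ³, and dim(span{v₁, v₂, v₃}) = 2 (spanned by v₁ and v₂).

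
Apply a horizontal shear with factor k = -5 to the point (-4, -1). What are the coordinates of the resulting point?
(1, -1)

Shear matrix for horizontal shear with factor k = -5:
[[1, -5], [0, 1]]
Result: (-4, -1) → (1, -1)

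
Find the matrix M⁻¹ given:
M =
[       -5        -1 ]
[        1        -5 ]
det(M) = 26
M⁻¹ =
[    -5/26      1/26 ]
[    -1/26     -5/26 ]

For a 2×2 matrix M = [[a, b], [c, d]] with det(M) ≠ 0, M⁻¹ = (1/det(M)) * [[d, -b], [-c, a]].
det(M) = (-5)*(-5) - (-1)*(1) = 25 + 1 = 26.
M⁻¹ = (1/26) * [[-5, 1], [-1, -5]].
Dividing each entry by 26 and reducing:
M⁻¹ =
[    -5/26      1/26 ]
[    -1/26     -5/26 ]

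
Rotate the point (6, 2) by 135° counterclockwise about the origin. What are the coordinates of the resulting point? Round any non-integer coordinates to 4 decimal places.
(-5.6569, 2.8284)

Rotation matrix R(θ) = [[cos θ, -sin θ], [sin θ, cos θ]]; for θ = 135°:
R = [[-√2/2, -√2/2], [√2/2, -√2/2]]
Result: R × [6, 2]ᵀ = [-√2/2·6 + (-√2/2)·2, √2/2·6 + (-√2/2)·2]ᵀ = (-5.6569, 2.8284)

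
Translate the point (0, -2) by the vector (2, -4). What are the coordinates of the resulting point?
(2, -6)

Translation by (2, -4):
x' = 0 + 2 = 2
y' = -2 + -4 = -6
Homogeneous matrix: [[1, 0, 2], [0, 1, -4], [0, 0, 1]]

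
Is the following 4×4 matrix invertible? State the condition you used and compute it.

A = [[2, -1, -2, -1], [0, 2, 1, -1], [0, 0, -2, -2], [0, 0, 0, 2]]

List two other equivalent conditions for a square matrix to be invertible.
Yes, invertible; det(A) = -16 ≠ 0. Equivalent conditions: rank(A) = 4; Ax = 0 has only the trivial solution; 0 is not an eigenvalue; the columns of A are linearly independent.

To check invertibility, compute det(A).
The given matrix is triangular, so det(A) equals the product of its diagonal entries = -16 ≠ 0.
Since det(A) ≠ 0, A is invertible.
Equivalent conditions for a square matrix A to be invertible:
- rank(A) = 4 (full rank).
- The homogeneous system Ax = 0 has only the trivial solution x = 0.
- 0 is not an eigenvalue of A.
- The columns (equivalently rows) of A are linearly independent.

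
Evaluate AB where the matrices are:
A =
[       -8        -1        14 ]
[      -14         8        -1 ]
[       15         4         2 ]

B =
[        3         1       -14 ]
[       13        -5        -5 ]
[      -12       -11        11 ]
AB =
[     -205      -157       271 ]
[       74       -43       145 ]
[       73       -27      -208 ]

Matrix multiplication: (AB)[i][j] = sum over k of A[i][k] * B[k][j].
  (AB)[0][0] = (-8)*(3) + (-1)*(13) + (14)*(-12) = -205
  (AB)[0][1] = (-8)*(1) + (-1)*(-5) + (14)*(-11) = -157
  (AB)[0][2] = (-8)*(-14) + (-1)*(-5) + (14)*(11) = 271
  (AB)[1][0] = (-14)*(3) + (8)*(13) + (-1)*(-12) = 74
  (AB)[1][1] = (-14)*(1) + (8)*(-5) + (-1)*(-11) = -43
  (AB)[1][2] = (-14)*(-14) + (8)*(-5) + (-1)*(11) = 145
  (AB)[2][0] = (15)*(3) + (4)*(13) + (2)*(-12) = 73
  (AB)[2][1] = (15)*(1) + (4)*(-5) + (2)*(-11) = -27
  (AB)[2][2] = (15)*(-14) + (4)*(-5) + (2)*(11) = -208
AB =
[     -205      -157       271 ]
[       74       -43       145 ]
[       73       -27      -208 ]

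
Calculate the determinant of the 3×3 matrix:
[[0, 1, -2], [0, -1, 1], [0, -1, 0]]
0

Expansion along first row:
det = 0·det([[-1,1],[-1,0]]) - 1·det([[0,1],[0,0]]) + -2·det([[0,-1],[0,-1]])
    = 0·(-1·0 - 1·-1) - 1·(0·0 - 1·0) + -2·(0·-1 - -1·0)
    = 0·1 - 1·0 + -2·0
    = 0 + 0 + 0 = 0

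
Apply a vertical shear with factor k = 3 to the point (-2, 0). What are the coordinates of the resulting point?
(-2, -6)

Shear matrix for vertical shear with factor k = 3:
[[1, 0], [3, 1]]
Result: (-2, 0) → (-2, -6)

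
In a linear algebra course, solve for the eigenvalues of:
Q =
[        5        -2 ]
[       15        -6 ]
λ = -1, 0

Solve det(Q - λI) = 0. For a 2×2 matrix the characteristic equation is λ² - (trace)λ + det = 0.
trace(Q) = a + d = 5 - 6 = -1.
det(Q) = a*d - b*c = (5)*(-6) - (-2)*(15) = -30 + 30 = 0.
Characteristic equation: λ² - (-1)λ + (0) = 0.
Discriminant = (-1)² - 4*(0) = 1 - 0 = 1.
λ = (-1 ± √1) / 2 = (-1 ± 1) / 2 = -1, 0.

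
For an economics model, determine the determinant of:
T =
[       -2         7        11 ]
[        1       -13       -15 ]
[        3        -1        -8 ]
det(T) = -19

Expand along row 0 (cofactor expansion): det(T) = a*(e*i - f*h) - b*(d*i - f*g) + c*(d*h - e*g), where the 3×3 is [[a, b, c], [d, e, f], [g, h, i]].
Minor M_00 = (-13)*(-8) - (-15)*(-1) = 104 - 15 = 89.
Minor M_01 = (1)*(-8) - (-15)*(3) = -8 + 45 = 37.
Minor M_02 = (1)*(-1) - (-13)*(3) = -1 + 39 = 38.
det(T) = (-2)*(89) - (7)*(37) + (11)*(38) = -178 - 259 + 418 = -19.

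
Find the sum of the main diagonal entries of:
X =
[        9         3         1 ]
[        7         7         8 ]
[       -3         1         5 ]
tr(X) = 9 + 7 + 5 = 21

The trace of a square matrix is the sum of its diagonal entries.
Diagonal entries of X: X[0][0] = 9, X[1][1] = 7, X[2][2] = 5.
tr(X) = 9 + 7 + 5 = 21.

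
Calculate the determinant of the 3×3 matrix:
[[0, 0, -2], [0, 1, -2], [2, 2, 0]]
4

Expansion along first row:
det = 0·det([[1,-2],[2,0]]) - 0·det([[0,-2],[2,0]]) + -2·det([[0,1],[2,2]])
    = 0·(1·0 - -2·2) - 0·(0·0 - -2·2) + -2·(0·2 - 1·2)
    = 0·4 - 0·4 + -2·-2
    = 0 + 0 + 4 = 4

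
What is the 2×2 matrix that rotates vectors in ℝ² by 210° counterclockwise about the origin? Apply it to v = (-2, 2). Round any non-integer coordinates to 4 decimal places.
R = [[-√3/2, 1/2], [-1/2, -√3/2]]; R·v = (2.7321, -0.7321)

A counterclockwise rotation by angle θ in ℝ² has matrix R(θ) = [[cos θ, -sin θ], [sin θ, cos θ]].
For θ = 210°: cos θ = -√3/2, sin θ = -1/2.
R(210°) = [[-√3/2, 1/2], [-1/2, -√3/2]].
R·v = [-√3/2·-2 + (1/2)·2, -1/2·-2 + -√3/2·2] = (2.7321, -0.7321).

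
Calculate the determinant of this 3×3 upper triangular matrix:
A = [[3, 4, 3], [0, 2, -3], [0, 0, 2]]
12

The determinant of a triangular matrix is the product of its diagonal entries (the off-diagonal entries above the diagonal do not affect it).
det(A) = (3) * (2) * (2) = 12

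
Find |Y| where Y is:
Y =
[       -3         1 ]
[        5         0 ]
det(Y) = -5

For a 2×2 matrix [[a, b], [c, d]], det = a*d - b*c.
det(Y) = (-3)*(0) - (1)*(5) = 0 - 5 = -5.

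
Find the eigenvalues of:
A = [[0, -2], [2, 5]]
λ = 1, 4

Solve det(A - λI) = 0. For a 2×2 matrix this is λ² - (trace)λ + det = 0.
trace(A) = 0 + 5 = 5.
det(A) = (0)*(5) - (-2)*(2) = 0 + 4 = 4.
Characteristic equation: λ² - (5)λ + (4) = 0.
Discriminant: (5)² - 4*(4) = 25 - 16 = 9.
Roots: λ = (5 ± √9) / 2 = 1, 4.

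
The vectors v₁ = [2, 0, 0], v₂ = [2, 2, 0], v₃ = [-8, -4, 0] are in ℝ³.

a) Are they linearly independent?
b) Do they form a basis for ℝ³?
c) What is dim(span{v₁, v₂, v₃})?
Not independent, not a basis, dim(span) = 2

Check whether v₃ can be written as a linear combination of v₁ and v₂.
v₃ = (-2)·v₁ + (-2)·v₂ = [-8, -4, 0], so the three vectors are linearly dependent.
Thus they do not form a basis for ℝ³, and dim(span{v₁, v₂, v₃}) = 2 (spanned by v₁ and v₂).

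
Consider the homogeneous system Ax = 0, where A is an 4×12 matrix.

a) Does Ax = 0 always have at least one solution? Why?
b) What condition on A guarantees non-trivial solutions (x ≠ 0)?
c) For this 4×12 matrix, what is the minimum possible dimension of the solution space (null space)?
a) Yes, x = 0 is always a solution. b) When A has linearly dependent columns (rank < n). c) Minimum nullity = 8.

a) x = 0 satisfies A·0 = 0, so the zero vector is always a solution.
b) Non-trivial solutions exist iff the columns of A are linearly dependent, equivalently rank(A) < n (the number of columns).
c) By rank-nullity, rank(A) + nullity(A) = n = 12. Since A has only 4 rows, rank(A) ≤ 4, so nullity(A) ≥ 12 - 4 = 8.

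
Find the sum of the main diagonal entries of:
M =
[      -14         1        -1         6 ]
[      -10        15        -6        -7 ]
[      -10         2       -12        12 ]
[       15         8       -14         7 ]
tr(M) = -14 + 15 - 12 + 7 = -4

The trace of a square matrix is the sum of its diagonal entries.
Diagonal entries of M: M[0][0] = -14, M[1][1] = 15, M[2][2] = -12, M[3][3] = 7.
tr(M) = -14 + 15 - 12 + 7 = -4.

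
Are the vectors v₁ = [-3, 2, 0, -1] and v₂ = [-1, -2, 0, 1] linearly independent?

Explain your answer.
Yes, linearly independent

Two vectors are linearly dependent iff one is a scalar multiple of the other.
No single scalar k satisfies v₂ = k·v₁ (the ratios of corresponding entries disagree), so v₁ and v₂ are linearly independent.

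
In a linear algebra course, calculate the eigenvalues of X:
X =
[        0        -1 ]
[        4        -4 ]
λ = -2, -2

Solve det(X - λI) = 0. For a 2×2 matrix the characteristic equation is λ² - (trace)λ + det = 0.
trace(X) = a + d = 0 - 4 = -4.
det(X) = a*d - b*c = (0)*(-4) - (-1)*(4) = 0 + 4 = 4.
Characteristic equation: λ² - (-4)λ + (4) = 0.
Discriminant = (-4)² - 4*(4) = 16 - 16 = 0.
λ = (-4 ± √0) / 2 = (-4 ± 0) / 2 = -2, -2.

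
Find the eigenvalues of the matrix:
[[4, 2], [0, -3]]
λ = -3 and λ = 4

Characteristic equation: det(A - λI) = 0
λ² - (trace)λ + (det) = 0
λ² - (1)λ + (-12) = 0
λ² - 1λ - 12 = 0
Solving: λ = -3, 4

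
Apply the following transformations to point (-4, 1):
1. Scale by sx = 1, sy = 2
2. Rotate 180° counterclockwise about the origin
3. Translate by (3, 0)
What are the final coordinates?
(7, -2)

Step 1: Scale → (-4, 2)
Step 2: Rotate 180° → (4, -2)
Step 3: Translate → (7, -2)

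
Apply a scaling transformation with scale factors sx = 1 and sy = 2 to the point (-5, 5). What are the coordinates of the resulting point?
(-5, 10)

Scaling matrix:
[[1, 0], [0, 2]]
Result: (-5 × 1, 5 × 2) = (-5, 10)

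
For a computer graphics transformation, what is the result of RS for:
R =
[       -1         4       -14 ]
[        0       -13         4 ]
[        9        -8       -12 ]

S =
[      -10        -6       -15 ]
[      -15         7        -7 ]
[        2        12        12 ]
RS =
[      -78      -134      -181 ]
[      203       -43       139 ]
[        6      -254      -223 ]

Matrix multiplication: (RS)[i][j] = sum over k of R[i][k] * S[k][j].
  (RS)[0][0] = (-1)*(-10) + (4)*(-15) + (-14)*(2) = -78
  (RS)[0][1] = (-1)*(-6) + (4)*(7) + (-14)*(12) = -134
  (RS)[0][2] = (-1)*(-15) + (4)*(-7) + (-14)*(12) = -181
  (RS)[1][0] = (0)*(-10) + (-13)*(-15) + (4)*(2) = 203
  (RS)[1][1] = (0)*(-6) + (-13)*(7) + (4)*(12) = -43
  (RS)[1][2] = (0)*(-15) + (-13)*(-7) + (4)*(12) = 139
  (RS)[2][0] = (9)*(-10) + (-8)*(-15) + (-12)*(2) = 6
  (RS)[2][1] = (9)*(-6) + (-8)*(7) + (-12)*(12) = -254
  (RS)[2][2] = (9)*(-15) + (-8)*(-7) + (-12)*(12) = -223
RS =
[      -78      -134      -181 ]
[      203       -43       139 ]
[        6      -254      -223 ]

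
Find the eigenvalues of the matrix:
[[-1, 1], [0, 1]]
λ = -1 and λ = 1

Characteristic equation: det(A - λI) = 0
λ² - (trace)λ + (det) = 0
λ² - (0)λ + (-1) = 0
λ² - 0λ - 1 = 0
Solving: λ = -1, 1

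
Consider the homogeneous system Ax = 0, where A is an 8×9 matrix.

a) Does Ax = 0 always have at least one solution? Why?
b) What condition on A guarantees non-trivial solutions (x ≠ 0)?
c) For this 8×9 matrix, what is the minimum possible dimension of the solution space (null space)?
a) Yes, x = 0 is always a solution. b) When A has linearly dependent columns (rank < n). c) Minimum nullity = 1.

a) x = 0 satisfies A·0 = 0, so the zero vector is always a solution.
b) Non-trivial solutions exist iff the columns of A are linearly dependent, equivalently rank(A) < n (the number of columns).
c) By rank-nullity, rank(A) + nullity(A) = n = 9. Since A has only 8 rows, rank(A) ≤ 8, so nullity(A) ≥ 9 - 8 = 1.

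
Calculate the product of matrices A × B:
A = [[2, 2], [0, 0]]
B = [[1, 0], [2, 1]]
[[6, 2], [0, 0]]

Matrix multiplication:
C[0][0] = 2×1 + 2×2 = 6
C[0][1] = 2×0 + 2×1 = 2
C[1][0] = 0×1 + 0×2 = 0
C[1][1] = 0×0 + 0×1 = 0
Result: [[6, 2], [0, 0]]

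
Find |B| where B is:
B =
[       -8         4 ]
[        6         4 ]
det(B) = -56

For a 2×2 matrix [[a, b], [c, d]], det = a*d - b*c.
det(B) = (-8)*(4) - (4)*(6) = -32 - 24 = -56.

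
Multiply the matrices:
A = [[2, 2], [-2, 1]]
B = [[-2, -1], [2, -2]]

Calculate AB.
[[0, -6], [6, 0]]

Each entry (i,j) of AB = sum over k of A[i][k]*B[k][j].
(AB)[0][0] = (2)*(-2) + (2)*(2) = 0
(AB)[0][1] = (2)*(-1) + (2)*(-2) = -6
(AB)[1][0] = (-2)*(-2) + (1)*(2) = 6
(AB)[1][1] = (-2)*(-1) + (1)*(-2) = 0
AB = [[0, -6], [6, 0]]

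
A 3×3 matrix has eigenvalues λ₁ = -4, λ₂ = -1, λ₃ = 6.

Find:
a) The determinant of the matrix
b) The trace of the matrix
det = 24, trace = 1

Two standard eigenvalue identities:
- det(A) equals the product of the eigenvalues (counted with multiplicity).
- trace(A) equals the sum of the eigenvalues.
det(A) = (-4)*(-1)*(6) = 24.
trace(A) = -4 - 1 + 6 = 1.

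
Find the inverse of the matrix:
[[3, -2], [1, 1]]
[[1/5, 2/5], [-1/5, 3/5]]

For [[a,b],[c,d]], inverse = (1/det)·[[d,-b],[-c,a]]
det = 3·1 - -2·1 = 5
Inverse = (1/5)·[[1, 2], [-1, 3]]
        = [[1/5, 2/5], [-1/5, 3/5]]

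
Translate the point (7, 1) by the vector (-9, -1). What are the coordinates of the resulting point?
(-2, 0)

Translation by (-9, -1):
x' = 7 + -9 = -2
y' = 1 + -1 = 0
Homogeneous matrix: [[1, 0, -9], [0, 1, -1], [0, 0, 1]]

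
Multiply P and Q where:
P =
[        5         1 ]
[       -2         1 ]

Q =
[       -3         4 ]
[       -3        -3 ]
PQ =
[      -18        17 ]
[        3       -11 ]

Matrix multiplication: (PQ)[i][j] = sum over k of P[i][k] * Q[k][j].
  (PQ)[0][0] = (5)*(-3) + (1)*(-3) = -18
  (PQ)[0][1] = (5)*(4) + (1)*(-3) = 17
  (PQ)[1][0] = (-2)*(-3) + (1)*(-3) = 3
  (PQ)[1][1] = (-2)*(4) + (1)*(-3) = -11
PQ =
[      -18        17 ]
[        3       -11 ]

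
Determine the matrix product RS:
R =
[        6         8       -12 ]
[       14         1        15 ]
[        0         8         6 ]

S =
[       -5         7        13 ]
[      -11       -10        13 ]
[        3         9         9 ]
RS =
[     -154      -146        74 ]
[      -36       223       330 ]
[      -70       -26       158 ]

Matrix multiplication: (RS)[i][j] = sum over k of R[i][k] * S[k][j].
  (RS)[0][0] = (6)*(-5) + (8)*(-11) + (-12)*(3) = -154
  (RS)[0][1] = (6)*(7) + (8)*(-10) + (-12)*(9) = -146
  (RS)[0][2] = (6)*(13) + (8)*(13) + (-12)*(9) = 74
  (RS)[1][0] = (14)*(-5) + (1)*(-11) + (15)*(3) = -36
  (RS)[1][1] = (14)*(7) + (1)*(-10) + (15)*(9) = 223
  (RS)[1][2] = (14)*(13) + (1)*(13) + (15)*(9) = 330
  (RS)[2][0] = (0)*(-5) + (8)*(-11) + (6)*(3) = -70
  (RS)[2][1] = (0)*(7) + (8)*(-10) + (6)*(9) = -26
  (RS)[2][2] = (0)*(13) + (8)*(13) + (6)*(9) = 158
RS =
[     -154      -146        74 ]
[      -36       223       330 ]
[      -70       -26       158 ]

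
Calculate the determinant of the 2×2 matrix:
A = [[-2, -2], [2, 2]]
0

For A = [[a, b], [c, d]], det(A) = a*d - b*c.
det(A) = (-2)*(2) - (-2)*(2) = -4 - -4 = 0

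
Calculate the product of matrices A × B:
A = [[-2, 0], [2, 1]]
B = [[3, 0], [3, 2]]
[[-6, 0], [9, 2]]

Matrix multiplication:
C[0][0] = -2×3 + 0×3 = -6
C[0][1] = -2×0 + 0×2 = 0
C[1][0] = 2×3 + 1×3 = 9
C[1][1] = 2×0 + 1×2 = 2
Result: [[-6, 0], [9, 2]]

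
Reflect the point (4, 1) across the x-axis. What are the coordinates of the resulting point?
(4, -1)

Reflection across x-axis: (4, 1) → (4, -1)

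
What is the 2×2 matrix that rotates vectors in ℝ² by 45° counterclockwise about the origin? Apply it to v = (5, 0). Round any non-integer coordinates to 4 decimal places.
R = [[√2/2, -√2/2], [√2/2, √2/2]]; R·v = (3.5355, 3.5355)

A counterclockwise rotation by angle θ in ℝ² has matrix R(θ) = [[cos θ, -sin θ], [sin θ, cos θ]].
For θ = 45°: cos θ = √2/2, sin θ = √2/2.
R(45°) = [[√2/2, -√2/2], [√2/2, √2/2]].
R·v = [√2/2·5 + (-√2/2)·0, √2/2·5 + √2/2·0] = (3.5355, 3.5355).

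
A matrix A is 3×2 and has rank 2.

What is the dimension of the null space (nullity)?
0

The rank-nullity theorem for an m×n matrix states:
rank(A) + nullity(A) = n (the number of columns).
Here n = 2 and rank(A) = 2, so nullity(A) = 2 - 2 = 0.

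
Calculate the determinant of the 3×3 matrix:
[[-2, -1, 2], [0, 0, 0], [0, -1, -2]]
0

Expansion along first row:
det = -2·det([[0,0],[-1,-2]]) - -1·det([[0,0],[0,-2]]) + 2·det([[0,0],[0,-1]])
    = -2·(0·-2 - 0·-1) - -1·(0·-2 - 0·0) + 2·(0·-1 - 0·0)
    = -2·0 - -1·0 + 2·0
    = 0 + 0 + 0 = 0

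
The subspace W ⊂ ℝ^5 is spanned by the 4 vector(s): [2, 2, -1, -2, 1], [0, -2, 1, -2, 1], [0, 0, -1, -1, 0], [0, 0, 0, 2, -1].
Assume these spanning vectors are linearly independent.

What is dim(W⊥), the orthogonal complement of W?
dim(W⊥) = 1

For any subspace W of ℝ^n, dim(W) + dim(W⊥) = n (the whole-space dimension).
Here the given 4 vectors are linearly independent, so dim(W) = 4.
Thus dim(W⊥) = n - dim(W) = 5 - 4 = 1.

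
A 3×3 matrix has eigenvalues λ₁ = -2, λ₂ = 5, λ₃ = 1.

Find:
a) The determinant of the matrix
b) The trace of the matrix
det = -10, trace = 4

Two standard eigenvalue identities:
- det(A) equals the product of the eigenvalues (counted with multiplicity).
- trace(A) equals the sum of the eigenvalues.
det(A) = (-2)*(5)*(1) = -10.
trace(A) = -2 + 5 + 1 = 4.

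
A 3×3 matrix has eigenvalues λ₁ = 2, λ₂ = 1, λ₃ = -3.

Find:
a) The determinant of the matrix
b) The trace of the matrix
det = -6, trace = 0

Two standard eigenvalue identities:
- det(A) equals the product of the eigenvalues (counted with multiplicity).
- trace(A) equals the sum of the eigenvalues.
det(A) = (2)*(1)*(-3) = -6.
trace(A) = 2 + 1 - 3 = 0.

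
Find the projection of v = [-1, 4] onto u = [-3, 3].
[-5/2, 5/2]

The projection of v onto u is proj_u(v) = ((v·u) / (u·u)) · u.
v·u = (-1)*(-3) + (4)*(3) = 15.
u·u = (-3)*(-3) + (3)*(3) = 18.
coefficient = 15 / 18 = 5/6.
proj_u(v) = 5/6 · [-3, 3] = [-5/2, 5/2].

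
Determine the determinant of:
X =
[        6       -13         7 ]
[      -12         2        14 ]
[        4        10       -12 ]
det(X) = -736

Expand along row 0 (cofactor expansion): det(X) = a*(e*i - f*h) - b*(d*i - f*g) + c*(d*h - e*g), where the 3×3 is [[a, b, c], [d, e, f], [g, h, i]].
Minor M_00 = (2)*(-12) - (14)*(10) = -24 - 140 = -164.
Minor M_01 = (-12)*(-12) - (14)*(4) = 144 - 56 = 88.
Minor M_02 = (-12)*(10) - (2)*(4) = -120 - 8 = -128.
det(X) = (6)*(-164) - (-13)*(88) + (7)*(-128) = -984 + 1144 - 896 = -736.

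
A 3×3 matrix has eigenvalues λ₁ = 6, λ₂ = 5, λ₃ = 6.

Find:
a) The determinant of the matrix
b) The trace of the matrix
det = 180, trace = 17

Two standard eigenvalue identities:
- det(A) equals the product of the eigenvalues (counted with multiplicity).
- trace(A) equals the sum of the eigenvalues.
det(A) = (6)*(5)*(6) = 180.
trace(A) = 6 + 5 + 6 = 17.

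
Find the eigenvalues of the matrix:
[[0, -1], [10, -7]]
λ = -5 and λ = -2

Characteristic equation: det(A - λI) = 0
λ² - (trace)λ + (det) = 0
λ² - (-7)λ + (10) = 0
λ² + 7λ + 10 = 0
Solving: λ = -5, -2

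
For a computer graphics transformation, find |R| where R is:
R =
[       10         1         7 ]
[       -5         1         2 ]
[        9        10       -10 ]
det(R) = -745

Expand along row 0 (cofactor expansion): det(R) = a*(e*i - f*h) - b*(d*i - f*g) + c*(d*h - e*g), where the 3×3 is [[a, b, c], [d, e, f], [g, h, i]].
Minor M_00 = (1)*(-10) - (2)*(10) = -10 - 20 = -30.
Minor M_01 = (-5)*(-10) - (2)*(9) = 50 - 18 = 32.
Minor M_02 = (-5)*(10) - (1)*(9) = -50 - 9 = -59.
det(R) = (10)*(-30) - (1)*(32) + (7)*(-59) = -300 - 32 - 413 = -745.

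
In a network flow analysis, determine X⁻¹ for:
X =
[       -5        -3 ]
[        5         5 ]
det(X) = -10
X⁻¹ =
[     -1/2     -3/10 ]
[      1/2       1/2 ]

For a 2×2 matrix X = [[a, b], [c, d]] with det(X) ≠ 0, X⁻¹ = (1/det(X)) * [[d, -b], [-c, a]].
det(X) = (-5)*(5) - (-3)*(5) = -25 + 15 = -10.
X⁻¹ = (1/-10) * [[5, 3], [-5, -5]].
Dividing each entry by -10 and reducing:
X⁻¹ =
[     -1/2     -3/10 ]
[      1/2       1/2 ]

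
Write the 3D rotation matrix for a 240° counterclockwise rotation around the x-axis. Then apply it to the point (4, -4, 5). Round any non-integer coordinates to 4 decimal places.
R = [[1, 0, 0], [0, -1/2, √3/2], [0, -√3/2, -1/2]]; R·(4, -4, 5) = (4.0000, 6.3301, 0.9641)

Rotation matrix for 240° around x-axis:
cos(240°) = -1/2, sin(240°) = -√3/2
R = [[1, 0, 0], [0, -1/2, √3/2], [0, -√3/2, -1/2]]
Apply to (4, -4, 5): R·[4, -4, 5]ᵀ = (4.0000, 6.3301, 0.9641)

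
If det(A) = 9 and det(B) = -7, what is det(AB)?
-63

Use the multiplicative property of determinants: det(AB) = det(A)*det(B).
det(AB) = (9)*(-7) = -63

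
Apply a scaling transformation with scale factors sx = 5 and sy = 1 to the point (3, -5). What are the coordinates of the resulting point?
(15, -5)

Scaling matrix:
[[5, 0], [0, 1]]
Result: (3 × 5, -5 × 1) = (15, -5)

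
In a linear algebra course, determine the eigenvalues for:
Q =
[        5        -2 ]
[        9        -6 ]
λ = -4, 3

Solve det(Q - λI) = 0. For a 2×2 matrix the characteristic equation is λ² - (trace)λ + det = 0.
trace(Q) = a + d = 5 - 6 = -1.
det(Q) = a*d - b*c = (5)*(-6) - (-2)*(9) = -30 + 18 = -12.
Characteristic equation: λ² - (-1)λ + (-12) = 0.
Discriminant = (-1)² - 4*(-12) = 1 + 48 = 49.
λ = (-1 ± √49) / 2 = (-1 ± 7) / 2 = -4, 3.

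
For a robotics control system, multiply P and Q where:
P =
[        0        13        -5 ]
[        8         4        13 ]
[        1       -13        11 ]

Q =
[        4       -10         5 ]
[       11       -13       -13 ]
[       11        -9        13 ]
PQ =
[       88      -124      -234 ]
[      219      -249       157 ]
[      -18        60       317 ]

Matrix multiplication: (PQ)[i][j] = sum over k of P[i][k] * Q[k][j].
  (PQ)[0][0] = (0)*(4) + (13)*(11) + (-5)*(11) = 88
  (PQ)[0][1] = (0)*(-10) + (13)*(-13) + (-5)*(-9) = -124
  (PQ)[0][2] = (0)*(5) + (13)*(-13) + (-5)*(13) = -234
  (PQ)[1][0] = (8)*(4) + (4)*(11) + (13)*(11) = 219
  (PQ)[1][1] = (8)*(-10) + (4)*(-13) + (13)*(-9) = -249
  (PQ)[1][2] = (8)*(5) + (4)*(-13) + (13)*(13) = 157
  (PQ)[2][0] = (1)*(4) + (-13)*(11) + (11)*(11) = -18
  (PQ)[2][1] = (1)*(-10) + (-13)*(-13) + (11)*(-9) = 60
  (PQ)[2][2] = (1)*(5) + (-13)*(-13) + (11)*(13) = 317
PQ =
[       88      -124      -234 ]
[      219      -249       157 ]
[      -18        60       317 ]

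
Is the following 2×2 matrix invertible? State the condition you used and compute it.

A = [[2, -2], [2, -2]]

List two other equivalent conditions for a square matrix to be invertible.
No, not invertible; det(A) = 0 (two rows are equal, so the rows are linearly dependent). Equivalent conditions (failing for this A): rank(A) < 2; Ax = 0 has non-trivial solutions; 0 is an eigenvalue; the columns are linearly dependent.

To check invertibility, compute det(A).
In this matrix, row 0 and the last row are identical, so one row is a scalar multiple of another and the rows are linearly dependent.
A matrix with linearly dependent rows has det = 0 and is not invertible.
Equivalent failed conditions:
- rank(A) < 2.
- Ax = 0 has non-trivial solutions.
- 0 is an eigenvalue.
- The columns are linearly dependent.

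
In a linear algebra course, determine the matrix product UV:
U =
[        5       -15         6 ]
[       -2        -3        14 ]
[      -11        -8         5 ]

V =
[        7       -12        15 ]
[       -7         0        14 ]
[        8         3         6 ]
UV =
[      188       -42       -99 ]
[      119        66        12 ]
[       19       147      -247 ]

Matrix multiplication: (UV)[i][j] = sum over k of U[i][k] * V[k][j].
  (UV)[0][0] = (5)*(7) + (-15)*(-7) + (6)*(8) = 188
  (UV)[0][1] = (5)*(-12) + (-15)*(0) + (6)*(3) = -42
  (UV)[0][2] = (5)*(15) + (-15)*(14) + (6)*(6) = -99
  (UV)[1][0] = (-2)*(7) + (-3)*(-7) + (14)*(8) = 119
  (UV)[1][1] = (-2)*(-12) + (-3)*(0) + (14)*(3) = 66
  (UV)[1][2] = (-2)*(15) + (-3)*(14) + (14)*(6) = 12
  (UV)[2][0] = (-11)*(7) + (-8)*(-7) + (5)*(8) = 19
  (UV)[2][1] = (-11)*(-12) + (-8)*(0) + (5)*(3) = 147
  (UV)[2][2] = (-11)*(15) + (-8)*(14) + (5)*(6) = -247
UV =
[      188       -42       -99 ]
[      119        66        12 ]
[       19       147      -247 ]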